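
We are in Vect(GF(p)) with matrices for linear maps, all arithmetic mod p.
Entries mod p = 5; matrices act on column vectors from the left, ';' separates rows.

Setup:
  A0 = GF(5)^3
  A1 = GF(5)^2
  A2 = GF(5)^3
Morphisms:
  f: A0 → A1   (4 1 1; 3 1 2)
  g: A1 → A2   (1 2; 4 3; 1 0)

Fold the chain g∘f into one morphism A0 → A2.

Answer: (0 3 0; 0 2 0; 4 1 1)

Work:
  e0=(1,0,0) f→(4,3) g→(0,0,4)
  e1=(0,1,0) f→(1,1) g→(3,2,1)
  e2=(0,0,1) f→(1,2) g→(0,0,1)
⟦path⟧: (0 3 0; 0 2 0; 4 1 1)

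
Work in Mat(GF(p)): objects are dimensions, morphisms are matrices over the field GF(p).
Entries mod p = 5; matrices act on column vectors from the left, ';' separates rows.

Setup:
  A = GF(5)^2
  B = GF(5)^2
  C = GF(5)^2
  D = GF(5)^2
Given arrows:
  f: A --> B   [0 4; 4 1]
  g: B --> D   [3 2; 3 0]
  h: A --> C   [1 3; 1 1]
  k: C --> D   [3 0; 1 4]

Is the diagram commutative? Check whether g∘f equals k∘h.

Answer: COMMUTES

Work:
1) trace f;g:
  e0=(1,0) f-->(0,4) g-->(3,0)
  e1=(0,1) f-->(4,1) g-->(4,2)
  result₁ = [3 4; 0 2]
2) trace h;k:
  e0=(1,0) h-->(1,1) k-->(3,0)
  e1=(0,1) h-->(3,1) k-->(4,2)
  result₂ = [3 4; 0 2]
Equal? same morphism ✓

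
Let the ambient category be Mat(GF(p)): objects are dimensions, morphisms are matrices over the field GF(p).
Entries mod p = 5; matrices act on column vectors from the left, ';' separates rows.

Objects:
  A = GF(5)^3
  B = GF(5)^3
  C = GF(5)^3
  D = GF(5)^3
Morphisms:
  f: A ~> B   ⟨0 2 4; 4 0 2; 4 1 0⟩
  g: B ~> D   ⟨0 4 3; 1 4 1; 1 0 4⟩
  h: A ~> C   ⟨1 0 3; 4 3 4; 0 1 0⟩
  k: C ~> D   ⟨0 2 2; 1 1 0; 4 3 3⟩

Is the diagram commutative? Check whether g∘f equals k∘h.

Answer: DOES NOT COMMUTE

Trace:
Along f;g (path 1):
  e0=⟨1,0,0⟩ f~>⟨0,4,4⟩ g~>⟨3,0,1⟩
  e1=⟨0,1,0⟩ f~>⟨2,0,1⟩ g~>⟨3,3,1⟩
  e2=⟨0,0,1⟩ f~>⟨4,2,0⟩ g~>⟨3,2,4⟩
  result₁ = ⟨3 3 3; 0 3 2; 1 1 4⟩
Along h;k (path 2):
  e0=⟨1,0,0⟩ h~>⟨1,4,0⟩ k~>⟨3,0,1⟩
  e1=⟨0,1,0⟩ h~>⟨0,3,1⟩ k~>⟨3,3,2⟩
  e2=⟨0,0,1⟩ h~>⟨3,4,0⟩ k~>⟨3,2,4⟩
  result₂ = ⟨3 3 3; 0 3 2; 1 2 4⟩
Equal? NO — does not commute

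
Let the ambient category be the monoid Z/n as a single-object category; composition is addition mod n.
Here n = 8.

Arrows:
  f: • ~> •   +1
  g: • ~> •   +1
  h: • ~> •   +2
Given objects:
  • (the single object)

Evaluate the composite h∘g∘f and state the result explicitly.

  0 +1≡1 +1≡2 +2≡4  (mod 8)
composite: +4

Answer: +4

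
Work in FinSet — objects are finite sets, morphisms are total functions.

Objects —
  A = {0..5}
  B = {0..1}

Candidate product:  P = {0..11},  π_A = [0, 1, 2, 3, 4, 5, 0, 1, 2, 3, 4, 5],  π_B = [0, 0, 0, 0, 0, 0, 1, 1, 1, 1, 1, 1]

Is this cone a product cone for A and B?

Answer: VALID PRODUCT

Work:
|A|·|B| = 6·2 = 12;  |P| = 12
Check the pairing map k ↦ (π_A(k), π_B(k)):
  0 : (0,0)
  1 : (1,0)
  2 : (2,0)
  3 : (3,0)
  4 : (4,0)
  5 : (5,0)
  6 : (0,1)
  7 : (1,1)
  8 : (2,1)
  9 : (3,1)
  10 : (4,1)
  11 : (5,1)
distinct pairs in image: 12 / 12 needed
  → bijection onto A×B; projections well-typed.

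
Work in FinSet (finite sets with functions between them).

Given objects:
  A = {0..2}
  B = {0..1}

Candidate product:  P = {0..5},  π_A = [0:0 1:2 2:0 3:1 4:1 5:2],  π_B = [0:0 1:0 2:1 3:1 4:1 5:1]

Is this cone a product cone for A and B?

Answer: NOT A VALID PRODUCT — duplicate pair at indices 3,4

Derivation:
|A|·|B| = 3·2 = 6;  |P| = 6
Check the pairing map k ↦ (π_A(k), π_B(k)):
  0 : (0,0)
  1 : (2,0)
  2 : (0,1)
  3 : (1,1)
  4 : (1,1)  ✗ repeats pair of k=3
  5 : (2,1)
distinct pairs in image: 5 / 6 needed
  → (1,1) hit at k=3 and k=4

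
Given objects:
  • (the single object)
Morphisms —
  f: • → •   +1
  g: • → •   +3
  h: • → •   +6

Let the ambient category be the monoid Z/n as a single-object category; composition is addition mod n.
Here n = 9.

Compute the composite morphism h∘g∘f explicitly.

  0 +1≡1 +3≡4 +6≡1  (mod 9)
result: +1

Answer: +1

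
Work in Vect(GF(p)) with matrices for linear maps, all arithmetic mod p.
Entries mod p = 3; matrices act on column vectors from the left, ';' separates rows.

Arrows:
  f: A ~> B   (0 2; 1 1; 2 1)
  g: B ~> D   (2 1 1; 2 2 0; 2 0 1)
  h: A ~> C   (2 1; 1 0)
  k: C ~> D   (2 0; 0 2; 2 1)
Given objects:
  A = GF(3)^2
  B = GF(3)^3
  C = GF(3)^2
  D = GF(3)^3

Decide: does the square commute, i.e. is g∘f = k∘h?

Along f;g (path 1):
  e0=(1,0) f~>(0,1,2) g~>(0,2,2)
  e1=(0,1) f~>(2,1,1) g~>(0,0,2)
  result₁ = (0 0; 2 0; 2 2)
Along h;k (path 2):
  e0=(1,0) h~>(2,1) k~>(1,2,2)
  e1=(0,1) h~>(1,0) k~>(2,0,2)
  result₂ = (1 2; 2 0; 2 2)
Equal? distinct morphisms ✗

Answer: DOES NOT COMMUTE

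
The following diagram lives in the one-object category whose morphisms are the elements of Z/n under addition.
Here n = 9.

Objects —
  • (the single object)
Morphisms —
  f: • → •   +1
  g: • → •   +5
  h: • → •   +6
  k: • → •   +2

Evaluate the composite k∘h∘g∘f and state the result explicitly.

  0 +1≡1 +5≡6 +6≡3 +2≡5  (mod 9)
composite: +5

Answer: +5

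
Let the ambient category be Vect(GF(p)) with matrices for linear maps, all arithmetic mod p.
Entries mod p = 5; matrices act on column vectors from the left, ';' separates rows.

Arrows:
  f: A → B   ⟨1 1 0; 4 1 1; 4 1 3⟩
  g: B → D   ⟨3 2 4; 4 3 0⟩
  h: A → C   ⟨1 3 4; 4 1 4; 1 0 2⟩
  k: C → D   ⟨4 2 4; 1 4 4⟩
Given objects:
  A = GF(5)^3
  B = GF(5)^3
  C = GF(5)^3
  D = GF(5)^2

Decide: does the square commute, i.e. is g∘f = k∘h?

Along f;g (path 1):
  e0=[1,0,0] f→[1,4,4] g→[2,1]
  e1=[0,1,0] f→[1,1,1] g→[4,2]
  e2=[0,0,1] f→[0,1,3] g→[4,3]
  result₁ = ⟨2 4 4; 1 2 3⟩
Along h;k (path 2):
  e0=[1,0,0] h→[1,4,1] k→[1,1]
  e1=[0,1,0] h→[3,1,0] k→[4,2]
  e2=[0,0,1] h→[4,4,2] k→[2,3]
  result₂ = ⟨1 4 2; 1 2 3⟩
Equal? distinct morphisms ✗

Answer: DOES NOT COMMUTE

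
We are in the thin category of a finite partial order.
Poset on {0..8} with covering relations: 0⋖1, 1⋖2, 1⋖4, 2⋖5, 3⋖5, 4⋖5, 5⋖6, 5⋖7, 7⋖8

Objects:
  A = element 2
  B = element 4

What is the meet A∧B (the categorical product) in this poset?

Answer: A∧B = 1

Derivation:
Lower bounds of A=2 and B=4: {0,1}
  0 ≤ 1
  1 ≤ 1
glb = 1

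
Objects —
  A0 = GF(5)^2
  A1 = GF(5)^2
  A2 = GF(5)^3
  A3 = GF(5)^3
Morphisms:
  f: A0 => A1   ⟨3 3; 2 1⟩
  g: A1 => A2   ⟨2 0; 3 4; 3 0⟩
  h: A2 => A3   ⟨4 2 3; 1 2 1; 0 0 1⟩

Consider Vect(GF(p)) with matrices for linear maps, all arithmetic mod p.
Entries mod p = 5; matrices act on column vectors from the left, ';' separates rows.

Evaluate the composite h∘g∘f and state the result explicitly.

Answer: ⟨0 2; 4 1; 4 4⟩

Trace:
  e0=[1,0] f=>[3,2] g=>[1,2,4] h=>[0,4,4]
  e1=[0,1] f=>[3,1] g=>[1,3,4] h=>[2,1,4]
⟦path⟧: ⟨0 2; 4 1; 4 4⟩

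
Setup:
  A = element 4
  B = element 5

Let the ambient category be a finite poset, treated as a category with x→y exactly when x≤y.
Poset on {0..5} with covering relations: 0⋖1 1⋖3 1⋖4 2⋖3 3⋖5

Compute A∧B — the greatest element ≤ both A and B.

Answer: A∧B = 1

Trace:
Lower bounds of A=4 and B=5: {0,1}
  0 <= 1
  1 <= 1
glb = 1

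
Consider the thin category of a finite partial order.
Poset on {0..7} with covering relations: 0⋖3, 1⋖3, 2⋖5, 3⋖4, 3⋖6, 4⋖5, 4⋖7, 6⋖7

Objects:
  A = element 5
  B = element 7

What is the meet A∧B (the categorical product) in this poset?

Answer: A∧B = 4

Derivation:
Lower bounds of A=5 and B=7: {0,1,3,4}
  0 <= 4
  1 <= 4
  3 <= 4
  4 <= 4
glb = 4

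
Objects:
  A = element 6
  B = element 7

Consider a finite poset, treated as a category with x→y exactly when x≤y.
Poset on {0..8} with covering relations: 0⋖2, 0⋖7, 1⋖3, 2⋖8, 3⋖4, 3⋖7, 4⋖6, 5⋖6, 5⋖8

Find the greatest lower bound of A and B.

Common predecessors of 6,7: {1,3}
  1 <= 3
  3 <= 3
glb = 3

Answer: A∧B = 3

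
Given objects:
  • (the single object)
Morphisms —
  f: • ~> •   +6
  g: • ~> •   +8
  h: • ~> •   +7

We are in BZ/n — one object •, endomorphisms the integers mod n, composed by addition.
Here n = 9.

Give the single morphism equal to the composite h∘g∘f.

Answer: +3

Trace:
  0 +6≡6 +8≡5 +7≡3  (mod 9)
⟦path⟧: +3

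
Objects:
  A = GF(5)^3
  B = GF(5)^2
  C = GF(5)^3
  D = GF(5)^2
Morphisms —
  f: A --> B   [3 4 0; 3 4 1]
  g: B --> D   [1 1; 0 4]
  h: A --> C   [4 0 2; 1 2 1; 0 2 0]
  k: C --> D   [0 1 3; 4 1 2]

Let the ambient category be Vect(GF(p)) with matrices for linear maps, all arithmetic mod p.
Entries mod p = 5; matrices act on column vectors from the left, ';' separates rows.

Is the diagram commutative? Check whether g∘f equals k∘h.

Answer: COMMUTES

Work:
1) trace f;g:
  e0=⟨1,0,0⟩ f-->⟨3,3⟩ g-->⟨1,2⟩
  e1=⟨0,1,0⟩ f-->⟨4,4⟩ g-->⟨3,1⟩
  e2=⟨0,0,1⟩ f-->⟨0,1⟩ g-->⟨1,4⟩
  ⟦path⟧₁ = [1 3 1; 2 1 4]
2) trace h;k:
  e0=⟨1,0,0⟩ h-->⟨4,1,0⟩ k-->⟨1,2⟩
  e1=⟨0,1,0⟩ h-->⟨0,2,2⟩ k-->⟨3,1⟩
  e2=⟨0,0,1⟩ h-->⟨2,1,0⟩ k-->⟨1,4⟩
  ⟦path⟧₂ = [1 3 1; 2 1 4]
Equal? YES — commutes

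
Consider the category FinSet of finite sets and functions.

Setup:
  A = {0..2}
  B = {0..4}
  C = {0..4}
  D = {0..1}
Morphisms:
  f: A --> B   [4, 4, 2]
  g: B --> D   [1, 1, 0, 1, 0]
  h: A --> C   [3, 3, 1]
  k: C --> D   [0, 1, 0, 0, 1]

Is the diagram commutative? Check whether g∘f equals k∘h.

Along f;g (path 1):
  0 f-->4 g-->0
  1 f-->4 g-->0
  2 f-->2 g-->0
  composite₁ = [0, 0, 0]
Along h;k (path 2):
  0 h-->3 k-->0
  1 h-->3 k-->0
  2 h-->1 k-->1
  composite₂ = [0, 0, 1]
Equal? differ; not commutative

Answer: DOES NOT COMMUTE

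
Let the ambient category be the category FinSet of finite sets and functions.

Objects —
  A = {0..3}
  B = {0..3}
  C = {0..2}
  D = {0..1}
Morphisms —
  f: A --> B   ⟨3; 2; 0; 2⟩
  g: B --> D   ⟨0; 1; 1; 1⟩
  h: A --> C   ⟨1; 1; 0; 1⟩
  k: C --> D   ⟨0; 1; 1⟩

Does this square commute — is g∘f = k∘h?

Answer: COMMUTES

Derivation:
Along f;g (path 1):
  0 f-->3 g-->1
  1 f-->2 g-->1
  2 f-->0 g-->0
  3 f-->2 g-->1
  ⟦path⟧₁ = ⟨1; 1; 0; 1⟩
Along h;k (path 2):
  0 h-->1 k-->1
  1 h-->1 k-->1
  2 h-->0 k-->0
  3 h-->1 k-->1
  ⟦path⟧₂ = ⟨1; 1; 0; 1⟩
Equal? same morphism ✓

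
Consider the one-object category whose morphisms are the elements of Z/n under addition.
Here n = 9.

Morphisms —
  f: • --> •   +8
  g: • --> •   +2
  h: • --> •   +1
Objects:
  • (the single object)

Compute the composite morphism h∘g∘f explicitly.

  0 +8≡8 +2≡1 +1≡2  (mod 9)
⟦path⟧: +2

Answer: +2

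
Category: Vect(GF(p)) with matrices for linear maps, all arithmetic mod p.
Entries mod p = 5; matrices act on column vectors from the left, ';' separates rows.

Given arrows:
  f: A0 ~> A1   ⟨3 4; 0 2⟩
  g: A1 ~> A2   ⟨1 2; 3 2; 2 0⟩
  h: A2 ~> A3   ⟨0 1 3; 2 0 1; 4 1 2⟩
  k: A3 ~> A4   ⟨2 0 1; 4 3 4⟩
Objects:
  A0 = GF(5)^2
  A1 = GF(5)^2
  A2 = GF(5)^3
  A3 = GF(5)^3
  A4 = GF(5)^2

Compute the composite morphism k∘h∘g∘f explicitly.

  e0=[1,0] f~>[3,0] g~>[3,4,1] h~>[2,2,3] k~>[2,1]
  e1=[0,1] f~>[4,2] g~>[3,1,3] h~>[0,4,4] k~>[4,3]
composite: ⟨2 4; 1 3⟩

Answer: ⟨2 4; 1 3⟩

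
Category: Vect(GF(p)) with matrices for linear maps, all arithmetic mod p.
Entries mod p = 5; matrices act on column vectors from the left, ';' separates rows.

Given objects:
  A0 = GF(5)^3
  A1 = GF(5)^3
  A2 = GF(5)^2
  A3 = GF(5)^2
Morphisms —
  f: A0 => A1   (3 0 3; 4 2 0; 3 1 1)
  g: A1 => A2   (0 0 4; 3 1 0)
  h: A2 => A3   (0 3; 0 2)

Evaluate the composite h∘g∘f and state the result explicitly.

  e0=(1,0,0) f=>(3,4,3) g=>(2,3) h=>(4,1)
  e1=(0,1,0) f=>(0,2,1) g=>(4,2) h=>(1,4)
  e2=(0,0,1) f=>(3,0,1) g=>(4,4) h=>(2,3)
composite: (4 1 2; 1 4 3)

Answer: (4 1 2; 1 4 3)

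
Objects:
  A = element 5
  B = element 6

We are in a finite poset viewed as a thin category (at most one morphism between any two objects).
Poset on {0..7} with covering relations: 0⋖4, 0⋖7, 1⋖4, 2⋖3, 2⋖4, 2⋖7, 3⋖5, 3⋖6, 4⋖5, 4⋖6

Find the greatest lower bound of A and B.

Answer: NO MEET EXISTS

Work:
Lower bounds of A=5 and B=6: {0,1,2,3,4}
  maximal lower bounds 3 and 4 are incomparable: neither 3≤4 nor 4≤3
→ no greatest lower bound exists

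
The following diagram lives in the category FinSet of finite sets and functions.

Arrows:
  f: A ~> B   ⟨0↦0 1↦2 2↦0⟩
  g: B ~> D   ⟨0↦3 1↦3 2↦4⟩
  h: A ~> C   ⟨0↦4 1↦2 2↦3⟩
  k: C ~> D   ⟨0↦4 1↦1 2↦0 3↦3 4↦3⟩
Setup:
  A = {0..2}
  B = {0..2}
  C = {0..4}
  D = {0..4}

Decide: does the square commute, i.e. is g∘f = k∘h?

Answer: DOES NOT COMMUTE

Work:
1) trace f;g:
  0 f~>0 g~>3
  1 f~>2 g~>4
  2 f~>0 g~>3
  ⟦path⟧₁ = ⟨0↦3 1↦4 2↦3⟩
2) trace h;k:
  0 h~>4 k~>3
  1 h~>2 k~>0
  2 h~>3 k~>3
  ⟦path⟧₂ = ⟨0↦3 1↦0 2↦3⟩
Equal? NO — does not commute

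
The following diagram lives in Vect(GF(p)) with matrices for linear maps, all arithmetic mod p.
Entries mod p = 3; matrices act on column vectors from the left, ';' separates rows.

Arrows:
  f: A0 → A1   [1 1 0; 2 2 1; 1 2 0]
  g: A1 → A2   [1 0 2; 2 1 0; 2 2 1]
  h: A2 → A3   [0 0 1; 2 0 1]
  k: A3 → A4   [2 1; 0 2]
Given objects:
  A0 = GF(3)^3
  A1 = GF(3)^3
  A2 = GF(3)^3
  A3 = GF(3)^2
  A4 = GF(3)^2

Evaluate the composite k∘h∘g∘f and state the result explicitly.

Answer: [0 1 0; 2 0 1]

Trace:
  e0=⟨1,0,0⟩ f→⟨1,2,1⟩ g→⟨0,1,1⟩ h→⟨1,1⟩ k→⟨0,2⟩
  e1=⟨0,1,0⟩ f→⟨1,2,2⟩ g→⟨2,1,2⟩ h→⟨2,0⟩ k→⟨1,0⟩
  e2=⟨0,0,1⟩ f→⟨0,1,0⟩ g→⟨0,1,2⟩ h→⟨2,2⟩ k→⟨0,1⟩
composite: [0 1 0; 2 0 1]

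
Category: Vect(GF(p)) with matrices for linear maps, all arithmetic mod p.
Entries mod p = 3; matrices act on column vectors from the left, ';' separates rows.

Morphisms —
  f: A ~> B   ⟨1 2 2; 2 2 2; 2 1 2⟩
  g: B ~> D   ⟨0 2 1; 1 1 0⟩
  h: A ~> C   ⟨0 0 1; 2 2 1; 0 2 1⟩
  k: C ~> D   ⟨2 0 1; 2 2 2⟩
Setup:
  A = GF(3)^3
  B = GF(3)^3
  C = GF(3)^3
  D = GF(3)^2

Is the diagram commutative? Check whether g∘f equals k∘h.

Path 1 = f;g:
  e0=(1,0,0) f~>(1,2,2) g~>(0,0)
  e1=(0,1,0) f~>(2,2,1) g~>(2,1)
  e2=(0,0,1) f~>(2,2,2) g~>(0,1)
  composite₁ = ⟨0 2 0; 0 1 1⟩
Path 2 = h;k:
  e0=(1,0,0) h~>(0,2,0) k~>(0,1)
  e1=(0,1,0) h~>(0,2,2) k~>(2,2)
  e2=(0,0,1) h~>(1,1,1) k~>(0,0)
  composite₂ = ⟨0 2 0; 1 2 0⟩
Equal? NO — does not commute

Answer: DOES NOT COMMUTE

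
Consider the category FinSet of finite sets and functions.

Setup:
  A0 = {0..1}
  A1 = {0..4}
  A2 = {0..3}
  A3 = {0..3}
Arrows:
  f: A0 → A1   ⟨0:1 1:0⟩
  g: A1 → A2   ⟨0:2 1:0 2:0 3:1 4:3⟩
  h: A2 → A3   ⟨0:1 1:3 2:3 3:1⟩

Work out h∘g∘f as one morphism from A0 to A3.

  0 f→1 g→0 h→1
  1 f→0 g→2 h→3
composite: ⟨0:1 1:3⟩

Answer: ⟨0:1 1:3⟩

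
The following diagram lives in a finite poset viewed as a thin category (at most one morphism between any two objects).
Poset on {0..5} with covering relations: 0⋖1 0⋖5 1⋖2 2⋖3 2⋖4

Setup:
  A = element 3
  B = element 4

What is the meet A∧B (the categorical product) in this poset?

Answer: A∧B = 2

Work:
Common predecessors of 3,4: {0,1,2}
  0 <= 2
  1 <= 2
  2 <= 2
glb = 2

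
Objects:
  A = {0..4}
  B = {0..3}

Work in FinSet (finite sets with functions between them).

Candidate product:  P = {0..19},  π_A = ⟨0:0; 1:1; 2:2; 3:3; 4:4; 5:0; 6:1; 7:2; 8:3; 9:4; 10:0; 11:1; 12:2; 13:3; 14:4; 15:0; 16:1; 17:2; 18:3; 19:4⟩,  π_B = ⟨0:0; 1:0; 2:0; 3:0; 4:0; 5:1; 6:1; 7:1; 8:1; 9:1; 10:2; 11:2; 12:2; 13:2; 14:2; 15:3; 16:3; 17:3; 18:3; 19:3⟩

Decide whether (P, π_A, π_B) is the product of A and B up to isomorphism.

Answer: VALID PRODUCT

Derivation:
|A|·|B| = 5·4 = 20;  |P| = 20
Check the pairing map k ↦ (π_A(k), π_B(k)):
  0 : (0,0)
  1 : (1,0)
  2 : (2,0)
  3 : (3,0)
  4 : (4,0)
  5 : (0,1)
  6 : (1,1)
  7 : (2,1)
  8 : (3,1)
  9 : (4,1)
  10 : (0,2)
  11 : (1,2)
  12 : (2,2)
  13 : (3,2)
  14 : (4,2)
  15 : (0,3)
  16 : (1,3)
  17 : (2,3)
  18 : (3,3)
  19 : (4,3)
distinct pairs in image: 20 / 20 needed
  → bijection onto A×B; projections well-typed.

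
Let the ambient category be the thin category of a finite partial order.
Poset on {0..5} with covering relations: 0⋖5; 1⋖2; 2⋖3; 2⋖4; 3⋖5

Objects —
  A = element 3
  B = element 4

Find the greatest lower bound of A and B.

{x : x≤A ∧ x≤B} = {1,2}  (A=3, B=4)
  1 ≤ 2
  2 ≤ 2
glb = 2

Answer: A∧B = 2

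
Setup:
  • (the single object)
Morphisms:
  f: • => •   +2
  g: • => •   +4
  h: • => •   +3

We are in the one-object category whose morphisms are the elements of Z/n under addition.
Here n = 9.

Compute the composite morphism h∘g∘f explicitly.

  0 +2≡2 +4≡6 +3≡0  (mod 9)
⟦path⟧: +0

Answer: +0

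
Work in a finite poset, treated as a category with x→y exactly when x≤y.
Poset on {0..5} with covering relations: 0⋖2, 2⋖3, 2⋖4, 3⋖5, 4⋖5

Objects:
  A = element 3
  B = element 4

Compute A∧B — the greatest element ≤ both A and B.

Common predecessors of 3,4: {0,2}
  0 ≤ 2
  2 ≤ 2
glb = 2

Answer: A∧B = 2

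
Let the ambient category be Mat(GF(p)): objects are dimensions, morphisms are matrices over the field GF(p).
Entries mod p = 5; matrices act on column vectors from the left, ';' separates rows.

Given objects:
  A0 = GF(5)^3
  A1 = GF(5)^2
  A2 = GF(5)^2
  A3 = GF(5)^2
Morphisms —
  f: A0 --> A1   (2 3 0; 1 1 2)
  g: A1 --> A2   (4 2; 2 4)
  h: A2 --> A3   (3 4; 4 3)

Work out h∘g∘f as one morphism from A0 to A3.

Answer: (2 2 4; 4 1 0)

Work:
  e0=[1,0,0] f-->[2,1] g-->[0,3] h-->[2,4]
  e1=[0,1,0] f-->[3,1] g-->[4,0] h-->[2,1]
  e2=[0,0,1] f-->[0,2] g-->[4,3] h-->[4,0]
result: (2 2 4; 4 1 0)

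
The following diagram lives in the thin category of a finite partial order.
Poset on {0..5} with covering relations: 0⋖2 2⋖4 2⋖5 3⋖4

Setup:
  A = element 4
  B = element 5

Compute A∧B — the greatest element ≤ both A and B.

{x : x≤A ∧ x≤B} = {0,2}  (A=4, B=5)
  0 ≤ 2
  2 ≤ 2
glb = 2

Answer: A∧B = 2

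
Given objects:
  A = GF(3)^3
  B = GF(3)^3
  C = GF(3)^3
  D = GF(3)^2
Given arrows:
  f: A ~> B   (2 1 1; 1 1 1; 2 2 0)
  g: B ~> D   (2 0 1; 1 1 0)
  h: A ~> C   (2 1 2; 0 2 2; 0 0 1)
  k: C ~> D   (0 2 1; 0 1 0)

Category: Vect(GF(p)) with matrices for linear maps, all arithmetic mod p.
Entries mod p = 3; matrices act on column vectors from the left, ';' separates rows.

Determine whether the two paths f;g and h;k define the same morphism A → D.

Answer: COMMUTES

Derivation:
1) trace f;g:
  e0=⟨1,0,0⟩ f~>⟨2,1,2⟩ g~>⟨0,0⟩
  e1=⟨0,1,0⟩ f~>⟨1,1,2⟩ g~>⟨1,2⟩
  e2=⟨0,0,1⟩ f~>⟨1,1,0⟩ g~>⟨2,2⟩
  composite₁ = (0 1 2; 0 2 2)
2) trace h;k:
  e0=⟨1,0,0⟩ h~>⟨2,0,0⟩ k~>⟨0,0⟩
  e1=⟨0,1,0⟩ h~>⟨1,2,0⟩ k~>⟨1,2⟩
  e2=⟨0,0,1⟩ h~>⟨2,2,1⟩ k~>⟨2,2⟩
  composite₂ = (0 1 2; 0 2 2)
Equal? YES — commutes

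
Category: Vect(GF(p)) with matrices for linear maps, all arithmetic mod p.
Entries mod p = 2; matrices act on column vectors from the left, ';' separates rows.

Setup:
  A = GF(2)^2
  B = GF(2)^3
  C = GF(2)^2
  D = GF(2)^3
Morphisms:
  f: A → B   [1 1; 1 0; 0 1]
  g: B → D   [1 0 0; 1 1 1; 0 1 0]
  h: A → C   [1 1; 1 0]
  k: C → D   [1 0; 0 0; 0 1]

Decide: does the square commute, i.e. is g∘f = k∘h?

1) trace f;g:
  e0=(1,0) f→(1,1,0) g→(1,0,1)
  e1=(0,1) f→(1,0,1) g→(1,0,0)
  ⟦path⟧₁ = [1 1; 0 0; 1 0]
2) trace h;k:
  e0=(1,0) h→(1,1) k→(1,0,1)
  e1=(0,1) h→(1,0) k→(1,0,0)
  ⟦path⟧₂ = [1 1; 0 0; 1 0]
Equal? equal; square commutes

Answer: COMMUTES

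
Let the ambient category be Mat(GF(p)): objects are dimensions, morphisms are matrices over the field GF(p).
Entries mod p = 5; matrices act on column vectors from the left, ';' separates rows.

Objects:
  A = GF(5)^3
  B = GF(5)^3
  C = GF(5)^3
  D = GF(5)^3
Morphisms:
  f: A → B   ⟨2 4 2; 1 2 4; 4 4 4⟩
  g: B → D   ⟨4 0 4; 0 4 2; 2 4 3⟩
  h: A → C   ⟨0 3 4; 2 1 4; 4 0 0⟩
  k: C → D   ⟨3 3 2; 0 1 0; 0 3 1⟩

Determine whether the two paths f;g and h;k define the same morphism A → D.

1) trace f;g:
  e0=[1,0,0] f→[2,1,4] g→[4,2,0]
  e1=[0,1,0] f→[4,2,4] g→[2,1,3]
  e2=[0,0,1] f→[2,4,4] g→[4,4,2]
  result₁ = ⟨4 2 4; 2 1 4; 0 3 2⟩
2) trace h;k:
  e0=[1,0,0] h→[0,2,4] k→[4,2,0]
  e1=[0,1,0] h→[3,1,0] k→[2,1,3]
  e2=[0,0,1] h→[4,4,0] k→[4,4,2]
  result₂ = ⟨4 2 4; 2 1 4; 0 3 2⟩
Equal? YES — commutes

Answer: COMMUTES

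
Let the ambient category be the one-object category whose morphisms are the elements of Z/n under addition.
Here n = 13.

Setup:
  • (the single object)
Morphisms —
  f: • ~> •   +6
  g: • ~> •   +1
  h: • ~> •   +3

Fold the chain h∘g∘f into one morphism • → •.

Answer: +10

Derivation:
  0 +6≡6 +1≡7 +3≡10  (mod 13)
⟦path⟧: +10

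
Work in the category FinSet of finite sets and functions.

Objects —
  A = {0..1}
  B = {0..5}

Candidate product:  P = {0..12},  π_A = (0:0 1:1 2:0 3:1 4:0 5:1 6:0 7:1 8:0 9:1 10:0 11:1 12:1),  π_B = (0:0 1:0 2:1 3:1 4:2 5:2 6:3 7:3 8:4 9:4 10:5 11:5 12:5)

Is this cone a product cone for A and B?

|A|·|B| = 2·6 = 12;  |P| = 13
  → cardinalities differ; no bijection possible.

Answer: NOT A VALID PRODUCT — |P|=13 ≠ |A|·|B|=12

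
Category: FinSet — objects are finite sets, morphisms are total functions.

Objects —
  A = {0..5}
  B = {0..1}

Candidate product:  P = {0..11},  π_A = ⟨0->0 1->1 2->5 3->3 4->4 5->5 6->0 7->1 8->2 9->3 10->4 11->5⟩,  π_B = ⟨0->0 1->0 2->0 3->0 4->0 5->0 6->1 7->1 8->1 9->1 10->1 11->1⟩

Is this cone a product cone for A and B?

Answer: NOT A VALID PRODUCT — duplicate pair at indices 5,2

Derivation:
|A|·|B| = 6·2 = 12;  |P| = 12
Check the pairing map k ↦ (π_A(k), π_B(k)):
  0 -> (0,0)
  1 -> (1,0)
  2 -> (5,0)
  3 -> (3,0)
  4 -> (4,0)
  5 -> (5,0)  ✗ repeats pair of k=2
  6 -> (0,1)
  7 -> (1,1)
  8 -> (2,1)
  9 -> (3,1)
  10 -> (4,1)
  11 -> (5,1)
distinct pairs in image: 11 / 12 needed
  → (5,0) hit at k=2 and k=5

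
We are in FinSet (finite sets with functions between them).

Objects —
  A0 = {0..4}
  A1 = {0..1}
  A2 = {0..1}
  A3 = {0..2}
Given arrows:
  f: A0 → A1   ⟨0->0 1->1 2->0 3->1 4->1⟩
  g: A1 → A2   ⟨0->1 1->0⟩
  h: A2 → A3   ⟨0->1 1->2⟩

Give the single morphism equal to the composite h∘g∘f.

  0 f→0 g→1 h→2
  1 f→1 g→0 h→1
  2 f→0 g→1 h→2
  3 f→1 g→0 h→1
  4 f→1 g→0 h→1
composite: ⟨0->2 1->1 2->2 3->1 4->1⟩

Answer: ⟨0->2 1->1 2->2 3->1 4->1⟩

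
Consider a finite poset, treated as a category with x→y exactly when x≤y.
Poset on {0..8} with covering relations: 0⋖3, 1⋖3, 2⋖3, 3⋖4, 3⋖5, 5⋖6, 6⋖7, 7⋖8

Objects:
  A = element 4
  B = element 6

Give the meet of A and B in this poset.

Answer: A∧B = 3

Work:
Lower bounds of A=4 and B=6: {0,1,2,3}
  0 ≤ 3
  1 ≤ 3
  2 ≤ 3
  3 ≤ 3
glb = 3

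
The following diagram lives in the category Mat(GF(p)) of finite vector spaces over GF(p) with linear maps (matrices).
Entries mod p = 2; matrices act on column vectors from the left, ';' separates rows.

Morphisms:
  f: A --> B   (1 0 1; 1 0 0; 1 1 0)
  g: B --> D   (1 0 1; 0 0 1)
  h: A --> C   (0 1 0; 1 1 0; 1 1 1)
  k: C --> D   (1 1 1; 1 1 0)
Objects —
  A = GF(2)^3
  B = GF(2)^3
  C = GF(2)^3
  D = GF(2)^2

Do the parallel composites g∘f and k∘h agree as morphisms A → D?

Answer: DOES NOT COMMUTE

Trace:
1) trace f;g:
  e0=(1,0,0) f-->(1,1,1) g-->(0,1)
  e1=(0,1,0) f-->(0,0,1) g-->(1,1)
  e2=(0,0,1) f-->(1,0,0) g-->(1,0)
  ⟦path⟧₁ = (0 1 1; 1 1 0)
2) trace h;k:
  e0=(1,0,0) h-->(0,1,1) k-->(0,1)
  e1=(0,1,0) h-->(1,1,1) k-->(1,0)
  e2=(0,0,1) h-->(0,0,1) k-->(1,0)
  ⟦path⟧₂ = (0 1 1; 1 0 0)
Equal? NO — does not commute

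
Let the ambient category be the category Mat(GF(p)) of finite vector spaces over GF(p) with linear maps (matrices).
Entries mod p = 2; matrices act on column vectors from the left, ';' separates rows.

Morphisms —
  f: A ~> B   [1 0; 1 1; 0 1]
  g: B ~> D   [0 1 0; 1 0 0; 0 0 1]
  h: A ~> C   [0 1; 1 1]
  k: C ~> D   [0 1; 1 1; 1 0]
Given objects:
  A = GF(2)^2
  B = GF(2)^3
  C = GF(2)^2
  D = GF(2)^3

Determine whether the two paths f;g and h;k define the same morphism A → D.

Along f;g (path 1):
  e0=(1,0) f~>(1,1,0) g~>(1,1,0)
  e1=(0,1) f~>(0,1,1) g~>(1,0,1)
  result₁ = [1 1; 1 0; 0 1]
Along h;k (path 2):
  e0=(1,0) h~>(0,1) k~>(1,1,0)
  e1=(0,1) h~>(1,1) k~>(1,0,1)
  result₂ = [1 1; 1 0; 0 1]
Equal? equal; square commutes

Answer: COMMUTES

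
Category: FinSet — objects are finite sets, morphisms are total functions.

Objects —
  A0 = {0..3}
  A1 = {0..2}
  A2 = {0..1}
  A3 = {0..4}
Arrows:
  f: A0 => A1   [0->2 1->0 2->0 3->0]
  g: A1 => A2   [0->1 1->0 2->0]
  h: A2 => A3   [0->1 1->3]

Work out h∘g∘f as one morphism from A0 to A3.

  0 f=>2 g=>0 h=>1
  1 f=>0 g=>1 h=>3
  2 f=>0 g=>1 h=>3
  3 f=>0 g=>1 h=>3
result: [0->1 1->3 2->3 3->3]

Answer: [0->1 1->3 2->3 3->3]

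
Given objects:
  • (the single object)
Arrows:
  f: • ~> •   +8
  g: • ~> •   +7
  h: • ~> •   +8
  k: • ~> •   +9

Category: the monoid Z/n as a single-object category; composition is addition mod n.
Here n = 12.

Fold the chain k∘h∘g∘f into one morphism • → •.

Answer: +8

Trace:
  0 +8≡8 +7≡3 +8≡11 +9≡8  (mod 12)
composite: +8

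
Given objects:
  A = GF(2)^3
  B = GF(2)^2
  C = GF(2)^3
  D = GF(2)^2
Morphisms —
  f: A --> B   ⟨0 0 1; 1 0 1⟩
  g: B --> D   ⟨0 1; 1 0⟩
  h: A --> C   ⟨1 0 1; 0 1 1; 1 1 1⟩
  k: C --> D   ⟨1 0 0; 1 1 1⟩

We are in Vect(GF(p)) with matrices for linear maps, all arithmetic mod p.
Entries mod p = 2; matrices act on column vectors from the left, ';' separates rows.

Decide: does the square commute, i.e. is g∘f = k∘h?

Path 1 = f;g:
  e0=[1,0,0] f-->[0,1] g-->[1,0]
  e1=[0,1,0] f-->[0,0] g-->[0,0]
  e2=[0,0,1] f-->[1,1] g-->[1,1]
  ⟦path⟧₁ = ⟨1 0 1; 0 0 1⟩
Path 2 = h;k:
  e0=[1,0,0] h-->[1,0,1] k-->[1,0]
  e1=[0,1,0] h-->[0,1,1] k-->[0,0]
  e2=[0,0,1] h-->[1,1,1] k-->[1,1]
  ⟦path⟧₂ = ⟨1 0 1; 0 0 1⟩
Equal? YES — commutes

Answer: COMMUTES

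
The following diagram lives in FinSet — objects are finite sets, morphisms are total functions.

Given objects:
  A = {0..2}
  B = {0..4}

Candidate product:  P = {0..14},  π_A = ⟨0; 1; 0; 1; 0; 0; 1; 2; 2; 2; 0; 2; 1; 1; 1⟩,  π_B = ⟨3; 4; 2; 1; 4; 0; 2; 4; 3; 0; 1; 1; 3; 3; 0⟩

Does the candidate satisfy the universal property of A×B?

Answer: NOT A VALID PRODUCT — duplicate pair at indices 12,13

Trace:
|A|·|B| = 3·5 = 15;  |P| = 15
Check the pairing map k ↦ (π_A(k), π_B(k)):
  0 -> (0,3)
  1 -> (1,4)
  2 -> (0,2)
  3 -> (1,1)
  4 -> (0,4)
  5 -> (0,0)
  6 -> (1,2)
  7 -> (2,4)
  8 -> (2,3)
  9 -> (2,0)
  10 -> (0,1)
  11 -> (2,1)
  12 -> (1,3)
  13 -> (1,3)  ✗ repeats pair of k=12
  14 -> (1,0)
distinct pairs in image: 14 / 15 needed
  → (1,3) hit at k=12 and k=13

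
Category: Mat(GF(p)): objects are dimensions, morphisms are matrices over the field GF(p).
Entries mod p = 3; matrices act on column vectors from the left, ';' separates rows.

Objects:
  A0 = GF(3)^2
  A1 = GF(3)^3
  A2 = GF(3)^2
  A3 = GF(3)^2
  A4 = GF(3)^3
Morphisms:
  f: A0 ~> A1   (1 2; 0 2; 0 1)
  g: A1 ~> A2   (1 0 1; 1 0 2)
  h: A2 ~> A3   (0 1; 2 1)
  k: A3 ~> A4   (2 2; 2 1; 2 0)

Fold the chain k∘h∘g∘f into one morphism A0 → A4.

  e0=(1,0) f~>(1,0,0) g~>(1,1) h~>(1,0) k~>(2,2,2)
  e1=(0,1) f~>(2,2,1) g~>(0,1) h~>(1,1) k~>(1,0,2)
⟦path⟧: (2 1; 2 0; 2 2)

Answer: (2 1; 2 0; 2 2)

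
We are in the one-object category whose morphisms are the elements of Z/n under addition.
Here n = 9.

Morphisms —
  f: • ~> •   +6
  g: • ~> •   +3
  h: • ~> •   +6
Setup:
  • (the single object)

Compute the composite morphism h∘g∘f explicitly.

Answer: +6

Trace:
  0 +6≡6 +3≡0 +6≡6  (mod 9)
composite: +6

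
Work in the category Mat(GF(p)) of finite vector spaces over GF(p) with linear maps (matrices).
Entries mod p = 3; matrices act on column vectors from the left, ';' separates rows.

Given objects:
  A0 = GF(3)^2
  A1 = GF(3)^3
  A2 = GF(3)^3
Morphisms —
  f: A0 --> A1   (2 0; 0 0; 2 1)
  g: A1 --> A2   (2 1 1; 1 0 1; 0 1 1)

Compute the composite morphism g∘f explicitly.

  e0=⟨1,0⟩ f-->⟨2,0,2⟩ g-->⟨0,1,2⟩
  e1=⟨0,1⟩ f-->⟨0,0,1⟩ g-->⟨1,1,1⟩
⟦path⟧: (0 1; 1 1; 2 1)

Answer: (0 1; 1 1; 2 1)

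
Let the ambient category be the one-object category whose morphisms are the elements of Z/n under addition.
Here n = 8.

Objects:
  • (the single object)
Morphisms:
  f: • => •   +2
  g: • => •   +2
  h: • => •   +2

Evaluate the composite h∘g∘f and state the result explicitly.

  0 +2≡2 +2≡4 +2≡6  (mod 8)
⟦path⟧: +6

Answer: +6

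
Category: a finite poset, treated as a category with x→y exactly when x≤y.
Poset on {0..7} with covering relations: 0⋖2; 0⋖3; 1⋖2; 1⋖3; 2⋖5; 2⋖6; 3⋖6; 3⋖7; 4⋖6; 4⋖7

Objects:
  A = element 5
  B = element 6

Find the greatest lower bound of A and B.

{x : x<=A ∧ x<=B} = {0,1,2}  (A=5, B=6)
  0 <= 2
  1 <= 2
  2 <= 2
glb = 2

Answer: A∧B = 2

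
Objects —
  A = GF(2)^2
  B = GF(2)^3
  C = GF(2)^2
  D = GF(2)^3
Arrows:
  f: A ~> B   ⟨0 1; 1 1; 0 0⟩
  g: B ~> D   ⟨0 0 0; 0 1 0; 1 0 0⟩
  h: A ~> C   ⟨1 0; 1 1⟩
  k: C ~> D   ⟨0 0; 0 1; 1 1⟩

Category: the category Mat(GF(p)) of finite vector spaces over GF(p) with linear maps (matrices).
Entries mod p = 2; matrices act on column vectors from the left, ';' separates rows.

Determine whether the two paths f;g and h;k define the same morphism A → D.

Path 1 = f;g:
  e0=[1,0] f~>[0,1,0] g~>[0,1,0]
  e1=[0,1] f~>[1,1,0] g~>[0,1,1]
  ⟦path⟧₁ = ⟨0 0; 1 1; 0 1⟩
Path 2 = h;k:
  e0=[1,0] h~>[1,1] k~>[0,1,0]
  e1=[0,1] h~>[0,1] k~>[0,1,1]
  ⟦path⟧₂ = ⟨0 0; 1 1; 0 1⟩
Equal? same morphism ✓

Answer: COMMUTES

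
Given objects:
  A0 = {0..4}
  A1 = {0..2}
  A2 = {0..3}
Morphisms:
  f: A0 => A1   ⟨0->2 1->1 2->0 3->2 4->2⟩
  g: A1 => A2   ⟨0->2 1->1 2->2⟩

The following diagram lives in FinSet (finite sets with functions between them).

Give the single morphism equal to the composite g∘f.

Answer: ⟨0->2 1->1 2->2 3->2 4->2⟩

Work:
  0 f=>2 g=>2
  1 f=>1 g=>1
  2 f=>0 g=>2
  3 f=>2 g=>2
  4 f=>2 g=>2
⟦path⟧: ⟨0->2 1->1 2->2 3->2 4->2⟩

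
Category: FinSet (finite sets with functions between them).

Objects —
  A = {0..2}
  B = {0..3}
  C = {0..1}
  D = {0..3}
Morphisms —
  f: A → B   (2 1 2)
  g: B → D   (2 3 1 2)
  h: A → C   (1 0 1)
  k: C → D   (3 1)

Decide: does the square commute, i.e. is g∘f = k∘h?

Answer: COMMUTES

Trace:
Path 1 = f;g:
  0 f→2 g→1
  1 f→1 g→3
  2 f→2 g→1
  composite₁ = (1 3 1)
Path 2 = h;k:
  0 h→1 k→1
  1 h→0 k→3
  2 h→1 k→1
  composite₂ = (1 3 1)
Equal? same morphism ✓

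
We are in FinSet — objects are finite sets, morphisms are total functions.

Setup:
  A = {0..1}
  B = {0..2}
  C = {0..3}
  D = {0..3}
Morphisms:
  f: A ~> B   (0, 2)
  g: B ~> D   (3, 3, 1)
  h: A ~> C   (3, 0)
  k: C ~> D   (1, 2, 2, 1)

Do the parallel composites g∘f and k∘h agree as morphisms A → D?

Path 1 = f;g:
  0 f~>0 g~>3
  1 f~>2 g~>1
  ⟦path⟧₁ = (3, 1)
Path 2 = h;k:
  0 h~>3 k~>1
  1 h~>0 k~>1
  ⟦path⟧₂ = (1, 1)
Equal? NO — does not commute

Answer: DOES NOT COMMUTE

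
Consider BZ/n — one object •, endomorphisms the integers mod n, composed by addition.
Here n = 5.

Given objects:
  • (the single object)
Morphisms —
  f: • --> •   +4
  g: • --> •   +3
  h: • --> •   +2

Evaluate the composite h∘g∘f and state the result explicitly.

Answer: +4

Trace:
  0 +4≡4 +3≡2 +2≡4  (mod 5)
composite: +4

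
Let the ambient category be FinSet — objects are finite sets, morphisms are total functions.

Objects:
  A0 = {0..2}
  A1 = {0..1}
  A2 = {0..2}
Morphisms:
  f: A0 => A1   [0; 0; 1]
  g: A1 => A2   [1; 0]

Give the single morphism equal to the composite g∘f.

  0 f=>0 g=>1
  1 f=>0 g=>1
  2 f=>1 g=>0
composite: [1; 1; 0]

Answer: [1; 1; 0]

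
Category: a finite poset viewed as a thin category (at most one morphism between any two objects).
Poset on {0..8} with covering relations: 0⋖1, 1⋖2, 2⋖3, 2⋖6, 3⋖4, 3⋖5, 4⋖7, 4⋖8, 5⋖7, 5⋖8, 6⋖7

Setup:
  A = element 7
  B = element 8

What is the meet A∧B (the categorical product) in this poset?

Answer: NO MEET EXISTS

Work:
{x : x<=A ∧ x<=B} = {0,1,2,3,4,5}  (A=7, B=8)
  maximal lower bounds 4 and 5 are incomparable: neither 4<=5 nor 5<=4
→ no greatest lower bound exists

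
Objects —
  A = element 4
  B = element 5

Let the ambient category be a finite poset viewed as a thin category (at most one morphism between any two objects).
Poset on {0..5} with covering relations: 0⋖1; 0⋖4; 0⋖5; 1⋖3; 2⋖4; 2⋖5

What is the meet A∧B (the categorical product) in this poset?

Common predecessors of 4,5: {0,2}
  maximal lower bounds 0 and 2 are incomparable: neither 0≤2 nor 2≤0
→ no greatest lower bound exists

Answer: NO MEET EXISTS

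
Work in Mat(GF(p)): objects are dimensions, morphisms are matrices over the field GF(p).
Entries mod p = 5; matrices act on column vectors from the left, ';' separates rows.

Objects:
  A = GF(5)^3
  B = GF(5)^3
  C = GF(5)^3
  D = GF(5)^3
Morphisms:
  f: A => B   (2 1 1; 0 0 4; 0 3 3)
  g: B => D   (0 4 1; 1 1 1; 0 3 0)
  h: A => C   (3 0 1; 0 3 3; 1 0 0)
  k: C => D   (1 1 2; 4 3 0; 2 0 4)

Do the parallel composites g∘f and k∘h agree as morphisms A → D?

Answer: COMMUTES

Work:
Path 1 = f;g:
  e0=[1,0,0] f=>[2,0,0] g=>[0,2,0]
  e1=[0,1,0] f=>[1,0,3] g=>[3,4,0]
  e2=[0,0,1] f=>[1,4,3] g=>[4,3,2]
  composite₁ = (0 3 4; 2 4 3; 0 0 2)
Path 2 = h;k:
  e0=[1,0,0] h=>[3,0,1] k=>[0,2,0]
  e1=[0,1,0] h=>[0,3,0] k=>[3,4,0]
  e2=[0,0,1] h=>[1,3,0] k=>[4,3,2]
  composite₂ = (0 3 4; 2 4 3; 0 0 2)
Equal? equal; square commutes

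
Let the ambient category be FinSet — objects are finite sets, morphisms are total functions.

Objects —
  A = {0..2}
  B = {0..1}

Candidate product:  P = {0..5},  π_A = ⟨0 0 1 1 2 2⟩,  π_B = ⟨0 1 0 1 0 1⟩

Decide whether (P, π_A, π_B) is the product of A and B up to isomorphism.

Answer: VALID PRODUCT

Derivation:
|A|·|B| = 3·2 = 6;  |P| = 6
Check the pairing map k ↦ (π_A(k), π_B(k)):
  0 -> (0,0)
  1 -> (0,1)
  2 -> (1,0)
  3 -> (1,1)
  4 -> (2,0)
  5 -> (2,1)
distinct pairs in image: 6 / 6 needed
  → bijection onto A×B; projections well-typed.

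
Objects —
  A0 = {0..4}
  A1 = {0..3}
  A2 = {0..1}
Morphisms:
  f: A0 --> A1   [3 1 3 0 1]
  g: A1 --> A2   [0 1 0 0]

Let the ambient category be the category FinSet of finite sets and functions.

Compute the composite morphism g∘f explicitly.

Answer: [0 1 0 0 1]

Derivation:
  0 f-->3 g-->0
  1 f-->1 g-->1
  2 f-->3 g-->0
  3 f-->0 g-->0
  4 f-->1 g-->1
⟦path⟧: [0 1 0 0 1]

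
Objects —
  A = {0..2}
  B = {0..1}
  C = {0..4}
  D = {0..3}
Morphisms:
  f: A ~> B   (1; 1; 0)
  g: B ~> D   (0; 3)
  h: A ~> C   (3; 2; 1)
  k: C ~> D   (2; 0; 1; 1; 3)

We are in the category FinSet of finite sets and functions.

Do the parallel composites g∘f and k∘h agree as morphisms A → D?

Answer: DOES NOT COMMUTE

Trace:
Along f;g (path 1):
  0 f~>1 g~>3
  1 f~>1 g~>3
  2 f~>0 g~>0
  composite₁ = (3; 3; 0)
Along h;k (path 2):
  0 h~>3 k~>1
  1 h~>2 k~>1
  2 h~>1 k~>0
  composite₂ = (1; 1; 0)
Equal? differ; not commutative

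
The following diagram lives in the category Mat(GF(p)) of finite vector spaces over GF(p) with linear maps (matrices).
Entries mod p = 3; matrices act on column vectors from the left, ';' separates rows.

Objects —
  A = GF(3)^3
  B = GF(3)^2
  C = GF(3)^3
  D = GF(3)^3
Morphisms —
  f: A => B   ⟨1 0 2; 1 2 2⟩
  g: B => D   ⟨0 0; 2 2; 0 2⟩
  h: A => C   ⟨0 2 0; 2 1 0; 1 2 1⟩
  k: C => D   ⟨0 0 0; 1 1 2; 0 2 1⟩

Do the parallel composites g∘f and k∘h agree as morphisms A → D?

Answer: COMMUTES

Derivation:
Path 1 = f;g:
  e0=(1,0,0) f=>(1,1) g=>(0,1,2)
  e1=(0,1,0) f=>(0,2) g=>(0,1,1)
  e2=(0,0,1) f=>(2,2) g=>(0,2,1)
  ⟦path⟧₁ = ⟨0 0 0; 1 1 2; 2 1 1⟩
Path 2 = h;k:
  e0=(1,0,0) h=>(0,2,1) k=>(0,1,2)
  e1=(0,1,0) h=>(2,1,2) k=>(0,1,1)
  e2=(0,0,1) h=>(0,0,1) k=>(0,2,1)
  ⟦path⟧₂ = ⟨0 0 0; 1 1 2; 2 1 1⟩
Equal? equal; square commutes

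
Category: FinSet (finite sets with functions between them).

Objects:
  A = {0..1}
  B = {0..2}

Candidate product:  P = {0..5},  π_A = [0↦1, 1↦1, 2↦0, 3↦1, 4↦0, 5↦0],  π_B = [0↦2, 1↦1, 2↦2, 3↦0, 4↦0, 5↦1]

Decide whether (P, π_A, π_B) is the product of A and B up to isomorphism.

Answer: VALID PRODUCT

Trace:
|A|·|B| = 2·3 = 6;  |P| = 6
Check the pairing map k ↦ (π_A(k), π_B(k)):
  0 ↦ (1,2)
  1 ↦ (1,1)
  2 ↦ (0,2)
  3 ↦ (1,0)
  4 ↦ (0,0)
  5 ↦ (0,1)
distinct pairs in image: 6 / 6 needed
  → bijection onto A×B; projections well-typed.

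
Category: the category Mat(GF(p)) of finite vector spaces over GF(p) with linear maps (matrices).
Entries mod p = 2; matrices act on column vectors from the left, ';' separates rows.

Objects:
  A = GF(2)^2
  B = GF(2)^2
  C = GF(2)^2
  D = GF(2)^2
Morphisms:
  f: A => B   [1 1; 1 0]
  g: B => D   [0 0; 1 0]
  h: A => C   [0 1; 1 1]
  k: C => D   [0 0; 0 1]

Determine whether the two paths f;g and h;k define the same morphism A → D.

1) trace f;g:
  e0=[1,0] f=>[1,1] g=>[0,1]
  e1=[0,1] f=>[1,0] g=>[0,1]
  ⟦path⟧₁ = [0 0; 1 1]
2) trace h;k:
  e0=[1,0] h=>[0,1] k=>[0,1]
  e1=[0,1] h=>[1,1] k=>[0,1]
  ⟦path⟧₂ = [0 0; 1 1]
Equal? YES — commutes

Answer: COMMUTES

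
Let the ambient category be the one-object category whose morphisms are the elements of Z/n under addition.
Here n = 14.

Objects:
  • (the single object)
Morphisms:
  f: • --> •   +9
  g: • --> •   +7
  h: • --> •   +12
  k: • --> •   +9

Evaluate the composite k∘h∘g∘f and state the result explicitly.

  0 +9≡9 +7≡2 +12≡0 +9≡9  (mod 14)
result: +9

Answer: +9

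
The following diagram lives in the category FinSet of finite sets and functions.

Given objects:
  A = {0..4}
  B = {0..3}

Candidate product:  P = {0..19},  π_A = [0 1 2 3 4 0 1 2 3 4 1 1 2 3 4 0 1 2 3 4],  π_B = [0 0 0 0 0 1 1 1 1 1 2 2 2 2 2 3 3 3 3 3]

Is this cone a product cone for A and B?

|A|·|B| = 5·4 = 20;  |P| = 20
Check the pairing map k ↦ (π_A(k), π_B(k)):
  0 : (0,0)
  1 : (1,0)
  2 : (2,0)
  3 : (3,0)
  4 : (4,0)
  5 : (0,1)
  6 : (1,1)
  7 : (2,1)
  8 : (3,1)
  9 : (4,1)
  10 : (1,2)
  11 : (1,2)  ✗ repeats pair of k=10
  12 : (2,2)
  13 : (3,2)
  14 : (4,2)
  15 : (0,3)
  16 : (1,3)
  17 : (2,3)
  18 : (3,3)
  19 : (4,3)
distinct pairs in image: 19 / 20 needed
  → (1,2) hit at k=10 and k=11

Answer: NOT A VALID PRODUCT — duplicate pair at indices 11,10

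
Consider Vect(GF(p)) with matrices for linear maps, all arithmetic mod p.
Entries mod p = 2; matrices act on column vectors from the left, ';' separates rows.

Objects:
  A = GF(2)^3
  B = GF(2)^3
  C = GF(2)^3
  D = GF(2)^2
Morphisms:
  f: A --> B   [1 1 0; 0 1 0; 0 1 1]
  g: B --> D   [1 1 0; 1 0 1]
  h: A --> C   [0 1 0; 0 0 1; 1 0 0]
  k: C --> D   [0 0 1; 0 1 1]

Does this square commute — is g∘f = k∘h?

Along f;g (path 1):
  e0=[1,0,0] f-->[1,0,0] g-->[1,1]
  e1=[0,1,0] f-->[1,1,1] g-->[0,0]
  e2=[0,0,1] f-->[0,0,1] g-->[0,1]
  composite₁ = [1 0 0; 1 0 1]
Along h;k (path 2):
  e0=[1,0,0] h-->[0,0,1] k-->[1,1]
  e1=[0,1,0] h-->[1,0,0] k-->[0,0]
  e2=[0,0,1] h-->[0,1,0] k-->[0,1]
  composite₂ = [1 0 0; 1 0 1]
Equal? YES — commutes

Answer: COMMUTES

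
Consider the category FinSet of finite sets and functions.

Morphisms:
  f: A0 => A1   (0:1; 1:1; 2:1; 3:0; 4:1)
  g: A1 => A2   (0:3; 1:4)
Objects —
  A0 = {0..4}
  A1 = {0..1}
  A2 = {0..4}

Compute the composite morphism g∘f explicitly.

Answer: (0:4; 1:4; 2:4; 3:3; 4:4)

Derivation:
  0 f=>1 g=>4
  1 f=>1 g=>4
  2 f=>1 g=>4
  3 f=>0 g=>3
  4 f=>1 g=>4
composite: (0:4; 1:4; 2:4; 3:3; 4:4)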